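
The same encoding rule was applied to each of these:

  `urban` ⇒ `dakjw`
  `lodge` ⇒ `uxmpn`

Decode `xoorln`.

office

Compare letters: u→d is +9, r→a is +9, b→k is +9 — a constant shift. Every letter moves 9 places later in the alphabet, wrapping around z→a.
Decoding xoorln: x−9=o, o−9=f, o−9=f, r−9=i, l−9=c, n−9=e.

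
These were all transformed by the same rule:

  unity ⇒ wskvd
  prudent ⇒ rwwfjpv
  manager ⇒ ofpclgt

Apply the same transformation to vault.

xfwny

Shifts by position in unity: pos 0: u→w (+2), pos 1: n→s (+5), pos 2: i→k (+2), pos 3: t→v (+2), pos 4: y→d (+5) — repeating every 3. It's a Vigenère-style cipher with numeric key [2,5,2]: position i shifts by key[i mod 3].
On vault: v+2=x, a+5=f, u+2=w, l+2=n, t+5=y.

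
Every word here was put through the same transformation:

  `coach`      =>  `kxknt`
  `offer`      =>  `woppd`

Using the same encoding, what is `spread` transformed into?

In coach: c→k is +8, o→x is +9, a→k is +10, c→n is +11 — the shift increases by 1 each position. The shift increases by 1 at each position, starting from +8: 8, 9, 10, ….
Applying it to spread: s+8=a, p+9=y, r+10=b, e+11=p, a+12=m, d+13=q.

aybpmq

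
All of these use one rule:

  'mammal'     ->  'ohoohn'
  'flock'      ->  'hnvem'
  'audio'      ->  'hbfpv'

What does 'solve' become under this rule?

Vowels shift forward by 7 and consonants shift forward by 2.
On solve: s(cons)+2=u, o(vowel)+7=v, l(cons)+2=n, v(cons)+2=x, e(vowel)+7=l.

uvnxl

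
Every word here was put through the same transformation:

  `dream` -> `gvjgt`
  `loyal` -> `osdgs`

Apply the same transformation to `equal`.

In dream: d→g is +3, r→v is +4, e→j is +5, a→g is +6 — the shift increases by 1 each position. Letter i (0-indexed) is shifted by i+3, so successive shifts are 3, 4, 5, ….
Applying it to equal: e+3=h, q+4=u, u+5=z, a+6=g, l+7=s.

huzgs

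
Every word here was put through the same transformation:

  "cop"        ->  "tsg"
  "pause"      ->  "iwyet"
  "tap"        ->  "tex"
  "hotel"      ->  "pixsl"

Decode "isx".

toe

The output letters match the input read backwards, each shifted +4: cop reversed is poc. Two steps: reverse the string, then apply a Caesar shift of +4.
Reversing it on isx: shift back: i−4=e, s−4=o, x−4=t → eot; then reverse → toe.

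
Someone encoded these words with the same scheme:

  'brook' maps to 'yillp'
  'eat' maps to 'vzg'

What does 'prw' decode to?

kid

Each letter is replaced by its mirror in the alphabet: a↔z, b↔y, c↔x, and so on (the Atbash cipher).
Reversing it on prw: p↔k, r↔i, w↔d.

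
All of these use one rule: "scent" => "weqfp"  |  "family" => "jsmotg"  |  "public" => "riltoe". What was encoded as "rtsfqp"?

s(18)→w(22) and c(2)→e(4) fit y≡19x+18 (mod 26); the inverse of 19 mod 26 is 11. Treating letters as 0–25, the rule is x ↦ 19x + 18 (mod 26).
Decoding rtsfqp: r(17)→11·(17−18)≡15=p; t(19)→11·(19−18)≡11=l; s(18)→11·(18−18)≡0=a; f(5)→11·(5−18)≡13=n; q(16)→11·(16−18)≡4=e; p(15)→11·(15−18)≡19=t (all mod 26).

planet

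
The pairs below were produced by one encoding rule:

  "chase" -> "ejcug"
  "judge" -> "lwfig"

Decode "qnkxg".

Compare letters: c→e is +2, h→j is +2, a→c is +2 — a constant shift. Every letter moves 2 places later in the alphabet, wrapping around z→a.
Reversing it on qnkxg: q−2=o, n−2=l, k−2=i, x−2=v, g−2=e.

olive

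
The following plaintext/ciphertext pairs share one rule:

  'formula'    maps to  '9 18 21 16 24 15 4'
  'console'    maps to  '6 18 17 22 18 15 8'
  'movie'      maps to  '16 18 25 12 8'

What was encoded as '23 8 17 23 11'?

f is letter #6 and maps to 9: an offset of 3. The number is (letter's place in the alphabet, a=1) + 3.
Decoding 23 8 17 23 11: 23→(23−3)÷1=20=t, 8→(8−3)÷1=5=e, 17→(17−3)÷1=14=n, 23→(23−3)÷1=20=t, 11→(11−3)÷1=8=h.

tenth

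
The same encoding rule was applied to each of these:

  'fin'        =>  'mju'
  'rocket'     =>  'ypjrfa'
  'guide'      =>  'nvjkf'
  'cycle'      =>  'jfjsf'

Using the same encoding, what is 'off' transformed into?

pmm

The shift depends on letter class: consonant f→m is +7, but vowel i→j is +1. The rule splits by letter class: vowels +1, consonants +7.
Applying it to off: o(vowel)+1=p, f(cons)+7=m, f(cons)+7=m.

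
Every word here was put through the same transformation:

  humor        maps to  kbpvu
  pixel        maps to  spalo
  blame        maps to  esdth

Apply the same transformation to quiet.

Shifts by position in humor: pos 0: h→k (+3), pos 1: u→b (+7), pos 2: m→p (+3), pos 3: o→v (+7) — repeating every 2. A repeating key of period 2 is used — shifts +3, +7 over and over.
Applying it to quiet: q+3=t, u+7=b, i+3=l, e+7=l, t+3=w.

tbllw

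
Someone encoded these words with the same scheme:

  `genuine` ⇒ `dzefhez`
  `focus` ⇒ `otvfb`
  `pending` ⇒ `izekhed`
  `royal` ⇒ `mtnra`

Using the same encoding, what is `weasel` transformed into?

g(6)→d(3) and e(4)→z(25) fit y≡15x+17 (mod 26); the inverse of 15 mod 26 is 7. This is an affine cipher: with a=0,…,z=25, each position x becomes (15x+17) mod 26.
On weasel: w(22)→15·22+17≡9=j; e(4)→15·4+17≡25=z; a(0)→15·0+17≡17=r; s(18)→15·18+17≡1=b; e(4)→15·4+17≡25=z; l(11)→15·11+17≡0=a (all mod 26).

jzrbza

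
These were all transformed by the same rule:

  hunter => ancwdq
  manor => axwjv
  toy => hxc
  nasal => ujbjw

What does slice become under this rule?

nlrub

The word is reversed, then every letter is shifted forward by 9.
For slice: reverse → ecils; then shift: e+9=n, c+9=l, i+9=r, l+9=u, s+9=b.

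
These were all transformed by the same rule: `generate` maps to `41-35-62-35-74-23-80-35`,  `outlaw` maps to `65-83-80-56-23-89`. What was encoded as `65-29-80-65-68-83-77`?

g(#7)→41 and e(#5)→35: differences scale by 3, so n = 3·pos + 20. Each letter becomes 3×(its alphabet position, a=1..z=26) + 20.
Decoding 65-29-80-65-68-83-77: 65→(65−20)÷3=15=o, 29→(29−20)÷3=3=c, 80→(80−20)÷3=20=t, 65→(65−20)÷3=15=o, 68→(68−20)÷3=16=p, 83→(83−20)÷3=21=u, 77→(77−20)÷3=19=s.

octopus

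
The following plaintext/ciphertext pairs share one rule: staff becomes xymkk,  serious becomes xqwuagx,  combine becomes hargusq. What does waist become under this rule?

bmuxy

The shift depends on letter class: consonant s→x is +5, but vowel a→m is +12. The rule splits by letter class: vowels +12, consonants +5.
Applying it to waist: w(cons)+5=b, a(vowel)+12=m, i(vowel)+12=u, s(cons)+5=x, t(cons)+5=y.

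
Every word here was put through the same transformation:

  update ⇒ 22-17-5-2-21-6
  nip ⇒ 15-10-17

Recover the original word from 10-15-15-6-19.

u is letter #21 and maps to 22: an offset of 1. Each letter is replaced by its alphabet position (a=1..z=26) + 1.
Decoding 10-15-15-6-19: 10→(10−1)÷1=9=i, 15→(15−1)÷1=14=n, 15→(15−1)÷1=14=n, 6→(6−1)÷1=5=e, 19→(19−1)÷1=18=r.

inner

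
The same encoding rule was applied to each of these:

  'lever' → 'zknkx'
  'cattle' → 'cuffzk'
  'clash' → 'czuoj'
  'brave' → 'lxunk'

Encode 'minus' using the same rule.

qahwo

l(11)→z(25) and e(4)→k(10) fit y≡17x+20 (mod 26); the inverse of 17 mod 26 is 23. Each letter's alphabet position (a=0..z=25) is mapped through 17·x+20 mod 26 — an affine cipher.
On minus: m(12)→17·12+20≡16=q; i(8)→17·8+20≡0=a; n(13)→17·13+20≡7=h; u(20)→17·20+20≡22=w; s(18)→17·18+20≡14=o (all mod 26).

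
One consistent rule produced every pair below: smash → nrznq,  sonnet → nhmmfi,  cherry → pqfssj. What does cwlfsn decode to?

s(18)→n(13) and m(12)→r(17) fit y≡21x+25 (mod 26); the inverse of 21 mod 26 is 5. Treating letters as 0–25, the rule is x ↦ 21x + 25 (mod 26).
Reversing it on cwlfsn: c(2)→5·(2−25)≡15=p; w(22)→5·(22−25)≡11=l; l(11)→5·(11−25)≡8=i; f(5)→5·(5−25)≡4=e; s(18)→5·(18−25)≡17=r; n(13)→5·(13−25)≡18=s (all mod 26).

pliers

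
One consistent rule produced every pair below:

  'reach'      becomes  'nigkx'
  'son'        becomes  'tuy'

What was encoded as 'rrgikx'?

recall

Read the word backwards and shift each letter +6.
Reversing it on rrgikx: shift back: r−6=l, r−6=l, g−6=a, i−6=c, k−6=e, x−6=r → llacer; then reverse → recall.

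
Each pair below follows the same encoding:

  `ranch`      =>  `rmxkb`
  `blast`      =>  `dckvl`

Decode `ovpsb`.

The output letters match the input read backwards, each shifted +10: ranch reversed is hcnar. Two steps: reverse the string, then apply a Caesar shift of +10.
Undoing it on ovpsb: shift back: o−10=e, v−10=l, p−10=f, s−10=i, b−10=r → elfir; then reverse → rifle.

rifle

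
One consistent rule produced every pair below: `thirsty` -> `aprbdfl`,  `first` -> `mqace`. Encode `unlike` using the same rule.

Each letter shifts forward by (position + 7), i.e. 7, 8, 9, … — the shift grows by one for each successive letter.
On unlike: u+7=b, n+8=v, l+9=u, i+10=s, k+11=v, e+12=q.

bvusvq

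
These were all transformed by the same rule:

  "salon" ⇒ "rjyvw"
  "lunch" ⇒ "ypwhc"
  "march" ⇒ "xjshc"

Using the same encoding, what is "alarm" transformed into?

jyjsx

s(18)→r(17) and a(0)→j(9) fit y≡25x+9 (mod 26); the inverse of 25 mod 26 is 25. Each letter's alphabet position (a=0..z=25) is mapped through 25·x+9 mod 26 — an affine cipher.
On alarm: a(0)→25·0+9≡9=j; l(11)→25·11+9≡24=y; a(0)→25·0+9≡9=j; r(17)→25·17+9≡18=s; m(12)→25·12+9≡23=x (all mod 26).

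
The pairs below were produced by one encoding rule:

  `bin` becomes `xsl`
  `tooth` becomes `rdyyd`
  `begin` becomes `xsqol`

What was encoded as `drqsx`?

night

The output letters match the input read backwards, each shifted +10: bin reversed is nib. Two steps: reverse the string, then apply a Caesar shift of +10.
Undoing it on drqsx: shift back: d−10=t, r−10=h, q−10=g, s−10=i, x−10=n → thgin; then reverse → night.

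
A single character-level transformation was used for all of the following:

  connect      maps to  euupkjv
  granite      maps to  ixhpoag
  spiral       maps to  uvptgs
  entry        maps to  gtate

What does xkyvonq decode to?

vertigo

Shifts by position in connect: pos 0: c→e (+2), pos 1: o→u (+6), pos 2: n→u (+7), pos 3: n→p (+2), pos 4: e→k (+6), pos 5: c→j (+7) — repeating every 3. The shifts repeat in a cycle of length 3: positions 0,1,… shift by +2, +6, +7, then the pattern repeats.
Undoing it on xkyvonq: x−2=v, k−6=e, y−7=r, v−2=t, o−6=i, n−7=g, q−2=o.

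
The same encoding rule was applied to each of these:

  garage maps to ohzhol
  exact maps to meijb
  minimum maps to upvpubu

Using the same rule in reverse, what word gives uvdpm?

movie

Shifts by position in garage: pos 0: g→o (+8), pos 1: a→h (+7), pos 2: r→z (+8), pos 3: a→h (+7) — repeating every 2. A repeating key of period 2 is used — shifts +8, +7 over and over.
Undoing it on uvdpm: u−8=m, v−7=o, d−8=v, p−7=i, m−8=e.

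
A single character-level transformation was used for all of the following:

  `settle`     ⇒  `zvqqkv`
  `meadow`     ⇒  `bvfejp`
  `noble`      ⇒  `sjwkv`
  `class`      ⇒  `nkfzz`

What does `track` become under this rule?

qifnt

Treating letters as 0–25, the rule is x ↦ 17x + 5 (mod 26).
On track: t(19)→17·19+5≡16=q; r(17)→17·17+5≡8=i; a(0)→17·0+5≡5=f; c(2)→17·2+5≡13=n; k(10)→17·10+5≡19=t (all mod 26).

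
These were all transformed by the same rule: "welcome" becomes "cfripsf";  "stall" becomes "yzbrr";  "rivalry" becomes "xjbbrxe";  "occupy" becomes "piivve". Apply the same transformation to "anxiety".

btdjfze

The rule splits by letter class: vowels +1, consonants +6.
Applying it to anxiety: a(vowel)+1=b, n(cons)+6=t, x(cons)+6=d, i(vowel)+1=j, e(vowel)+1=f, t(cons)+6=z, y(cons)+6=e.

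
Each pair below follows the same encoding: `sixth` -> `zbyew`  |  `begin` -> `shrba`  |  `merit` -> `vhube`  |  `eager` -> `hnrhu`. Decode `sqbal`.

blink

s(18)→z(25) and i(8)→b(1) fit y≡5x+13 (mod 26); the inverse of 5 mod 26 is 21. Each letter's alphabet position (a=0..z=25) is mapped through 5·x+13 mod 26 — an affine cipher.
Undoing it on sqbal: s(18)→21·(18−13)≡1=b; q(16)→21·(16−13)≡11=l; b(1)→21·(1−13)≡8=i; a(0)→21·(0−13)≡13=n; l(11)→21·(11−13)≡10=k (all mod 26).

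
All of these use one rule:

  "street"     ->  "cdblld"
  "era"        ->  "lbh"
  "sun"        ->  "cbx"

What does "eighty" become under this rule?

lpqrdi

The shift depends on letter class: consonant s→c is +10, but vowel e→l is +7. The rule splits by letter class: vowels +7, consonants +10.
For eighty: e(vowel)+7=l, i(vowel)+7=p, g(cons)+10=q, h(cons)+10=r, t(cons)+10=d, y(cons)+10=i.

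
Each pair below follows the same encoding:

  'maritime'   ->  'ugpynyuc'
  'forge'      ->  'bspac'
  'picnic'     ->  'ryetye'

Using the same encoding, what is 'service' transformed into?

ocplyec

Each letter's alphabet position (a=0..z=25) is mapped through 25·x+6 mod 26 — an affine cipher.
Applying it to service: s(18)→25·18+6≡14=o; e(4)→25·4+6≡2=c; r(17)→25·17+6≡15=p; v(21)→25·21+6≡11=l; i(8)→25·8+6≡24=y; c(2)→25·2+6≡4=e; e(4)→25·4+6≡2=c (all mod 26).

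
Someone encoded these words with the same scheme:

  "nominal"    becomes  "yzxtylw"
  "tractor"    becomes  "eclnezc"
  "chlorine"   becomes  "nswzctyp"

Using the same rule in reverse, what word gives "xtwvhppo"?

milkweed

Every letter moves 11 places later in the alphabet, wrapping around z→a.
Reversing it on xtwvhppo: x−11=m, t−11=i, w−11=l, v−11=k, h−11=w, p−11=e, p−11=e, o−11=d.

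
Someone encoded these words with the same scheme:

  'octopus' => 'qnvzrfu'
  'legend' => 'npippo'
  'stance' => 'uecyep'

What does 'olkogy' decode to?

maiden

Shifts by position in octopus: pos 0: o→q (+2), pos 1: c→n (+11), pos 2: t→v (+2), pos 3: o→z (+11) — repeating every 2. A repeating key of period 2 is used — shifts +2, +11 over and over.
Decoding olkogy: o−2=m, l−11=a, k−2=i, o−11=d, g−2=e, y−11=n.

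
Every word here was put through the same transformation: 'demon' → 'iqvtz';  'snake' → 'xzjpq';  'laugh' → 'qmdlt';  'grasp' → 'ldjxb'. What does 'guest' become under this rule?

lgnxf

Shifts by position in demon: pos 0: d→i (+5), pos 1: e→q (+12), pos 2: m→v (+9), pos 3: o→t (+5), pos 4: n→z (+12) — repeating every 3. It's a Vigenère-style cipher with numeric key [5,12,9]: position i shifts by key[i mod 3].
Applying it to guest: g+5=l, u+12=g, e+9=n, s+5=x, t+12=f.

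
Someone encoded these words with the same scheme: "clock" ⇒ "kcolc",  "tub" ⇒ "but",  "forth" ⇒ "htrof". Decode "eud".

The output letters match the input read backwards: clock reversed is kcolc. It's just the letters in reverse order.
Reversing it on eud: then reverse → due.

due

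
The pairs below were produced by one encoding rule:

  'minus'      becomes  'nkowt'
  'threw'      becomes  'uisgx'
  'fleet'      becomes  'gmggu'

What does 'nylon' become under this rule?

The shift depends on letter class: consonant m→n is +1, but vowel i→k is +2. Two shifts are in play — +2 for a/e/i/o/u, +1 for every other letter.
Applying it to nylon: n(cons)+1=o, y(cons)+1=z, l(cons)+1=m, o(vowel)+2=q, n(cons)+1=o.

ozmqo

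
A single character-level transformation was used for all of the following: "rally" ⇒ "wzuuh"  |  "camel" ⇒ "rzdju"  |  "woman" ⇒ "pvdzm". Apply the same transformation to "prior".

ewtvw

r(17)→w(22) and a(0)→z(25) fit y≡9x+25 (mod 26); the inverse of 9 mod 26 is 3. This is an affine cipher: with a=0,…,z=25, each position x becomes (9x+25) mod 26.
On prior: p(15)→9·15+25≡4=e; r(17)→9·17+25≡22=w; i(8)→9·8+25≡19=t; o(14)→9·14+25≡21=v; r(17)→9·17+25≡22=w (all mod 26).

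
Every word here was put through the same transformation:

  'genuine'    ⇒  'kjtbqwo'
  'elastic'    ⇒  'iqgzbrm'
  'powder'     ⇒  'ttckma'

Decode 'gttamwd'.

In genuine: g→k is +4, e→j is +5, n→t is +6, u→b is +7 — the shift increases by 1 each position. Letter i (0-indexed) is shifted by i+4, so successive shifts are 4, 5, 6, ….
Reversing it on gttamwd: g−4=c, t−5=o, t−6=n, a−7=t, m−8=e, w−9=n, d−10=t.

content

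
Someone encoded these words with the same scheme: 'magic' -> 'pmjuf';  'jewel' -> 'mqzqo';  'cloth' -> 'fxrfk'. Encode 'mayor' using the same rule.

pmbau

A repeating key of period 2 is used — shifts +3, +12 over and over.
Applying it to mayor: m+3=p, a+12=m, y+3=b, o+12=a, r+3=u.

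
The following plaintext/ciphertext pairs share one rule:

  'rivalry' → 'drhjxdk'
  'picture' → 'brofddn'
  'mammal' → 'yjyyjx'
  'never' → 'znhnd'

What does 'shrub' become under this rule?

Vowels shift forward by 9 and consonants shift forward by 12.
On shrub: s(cons)+12=e, h(cons)+12=t, r(cons)+12=d, u(vowel)+9=d, b(cons)+12=n.

etddn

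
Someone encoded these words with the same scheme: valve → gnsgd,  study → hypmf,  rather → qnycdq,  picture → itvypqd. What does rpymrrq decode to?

outdoor

v(21)→g(6) and a(0)→n(13) fit y≡17x+13 (mod 26); the inverse of 17 mod 26 is 23. Each letter's alphabet position (a=0..z=25) is mapped through 17·x+13 mod 26 — an affine cipher.
Undoing it on rpymrrq: r(17)→23·(17−13)≡14=o; p(15)→23·(15−13)≡20=u; y(24)→23·(24−13)≡19=t; m(12)→23·(12−13)≡3=d; r(17)→23·(17−13)≡14=o; r(17)→23·(17−13)≡14=o; q(16)→23·(16−13)≡17=r (all mod 26).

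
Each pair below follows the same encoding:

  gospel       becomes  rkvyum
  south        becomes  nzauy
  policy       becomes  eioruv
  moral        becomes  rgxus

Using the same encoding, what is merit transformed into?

The output letters match the input read backwards, each shifted +6: gospel reversed is lepsog. Two steps: reverse the string, then apply a Caesar shift of +6.
For merit: reverse → tirem; then shift: t+6=z, i+6=o, r+6=x, e+6=k, m+6=s.

zoxks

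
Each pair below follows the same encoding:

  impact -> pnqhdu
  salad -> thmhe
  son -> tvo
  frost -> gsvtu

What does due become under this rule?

The shift depends on letter class: consonant m→n is +1, but vowel i→p is +7. The rule splits by letter class: vowels +7, consonants +1.
For due: d(cons)+1=e, u(vowel)+7=b, e(vowel)+7=l.

ebl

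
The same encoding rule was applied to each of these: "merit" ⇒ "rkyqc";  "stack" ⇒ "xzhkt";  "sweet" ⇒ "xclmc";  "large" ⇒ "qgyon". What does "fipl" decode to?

In merit: m→r is +5, e→k is +6, r→y is +7, i→q is +8 — the shift increases by 1 each position. Each letter shifts forward by (position + 5), i.e. 5, 6, 7, … — the shift grows by one for each successive letter.
Decoding fipl: f−5=a, i−6=c, p−7=i, l−8=d.

acid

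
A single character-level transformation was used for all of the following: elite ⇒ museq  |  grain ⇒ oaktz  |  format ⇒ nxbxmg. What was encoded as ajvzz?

salon

In elite: e→m is +8, l→u is +9, i→s is +10, t→e is +11 — the shift increases by 1 each position. Each letter shifts forward by (position + 8), i.e. 8, 9, 10, … — the shift grows by one for each successive letter.
Undoing it on ajvzz: a−8=s, j−9=a, v−10=l, z−11=o, z−12=n.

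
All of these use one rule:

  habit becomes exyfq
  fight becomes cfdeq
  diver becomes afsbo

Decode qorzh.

Compare letters: h→e is +23, a→x is +23, b→y is +23 — a constant shift. Every letter moves 23 places later in the alphabet, wrapping around z→a.
Undoing it on qorzh: q−23=t, o−23=r, r−23=u, z−23=c, h−23=k.

truck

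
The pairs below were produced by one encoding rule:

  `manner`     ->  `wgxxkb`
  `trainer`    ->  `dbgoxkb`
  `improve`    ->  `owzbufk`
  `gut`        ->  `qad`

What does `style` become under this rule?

cdivk

The shift depends on letter class: consonant m→w is +10, but vowel a→g is +6. The rule splits by letter class: vowels +6, consonants +10.
On style: s(cons)+10=c, t(cons)+10=d, y(cons)+10=i, l(cons)+10=v, e(vowel)+6=k.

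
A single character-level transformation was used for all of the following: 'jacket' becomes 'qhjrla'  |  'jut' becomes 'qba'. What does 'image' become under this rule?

pthnl

Compare letters: j→q is +7, a→h is +7, c→j is +7 — a constant shift. Each letter is shifted forward by 7 in the alphabet (a Caesar shift of +7).
For image: i+7=p, m+7=t, a+7=h, g+7=n, e+7=l.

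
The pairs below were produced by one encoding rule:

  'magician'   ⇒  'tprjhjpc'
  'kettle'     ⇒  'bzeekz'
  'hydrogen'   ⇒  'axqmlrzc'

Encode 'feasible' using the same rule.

m(12)→t(19) and a(0)→p(15) fit y≡9x+15 (mod 26); the inverse of 9 mod 26 is 3. Treating letters as 0–25, the rule is x ↦ 9x + 15 (mod 26).
On feasible: f(5)→9·5+15≡8=i; e(4)→9·4+15≡25=z; a(0)→9·0+15≡15=p; s(18)→9·18+15≡21=v; i(8)→9·8+15≡9=j; b(1)→9·1+15≡24=y; l(11)→9·11+15≡10=k; e(4)→9·4+15≡25=z (all mod 26).

izpvjykz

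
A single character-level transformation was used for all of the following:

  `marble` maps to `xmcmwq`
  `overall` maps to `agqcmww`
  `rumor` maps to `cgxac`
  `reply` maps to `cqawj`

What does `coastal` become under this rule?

The shift depends on letter class: consonant m→x is +11, but vowel a→m is +12. Two shifts are in play — +12 for a/e/i/o/u, +11 for every other letter.
On coastal: c(cons)+11=n, o(vowel)+12=a, a(vowel)+12=m, s(cons)+11=d, t(cons)+11=e, a(vowel)+12=m, l(cons)+11=w.

namdemw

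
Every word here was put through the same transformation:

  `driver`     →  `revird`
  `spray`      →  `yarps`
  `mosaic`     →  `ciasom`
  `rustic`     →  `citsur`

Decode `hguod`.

The word is simply reversed.
Reversing it on hguod: then reverse → dough.

dough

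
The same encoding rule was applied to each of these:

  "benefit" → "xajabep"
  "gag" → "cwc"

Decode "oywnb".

scarf

Compare letters: b→x is +22, e→a is +22, n→j is +22 — a constant shift. Every letter moves 22 places later in the alphabet, wrapping around z→a.
Decoding oywnb: o−22=s, y−22=c, w−22=a, n−22=r, b−22=f.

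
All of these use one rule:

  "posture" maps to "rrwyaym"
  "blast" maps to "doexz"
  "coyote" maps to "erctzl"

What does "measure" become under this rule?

ohexaym

In posture: p→r is +2, o→r is +3, s→w is +4, t→y is +5 — the shift increases by 1 each position. The shift increases by 1 at each position, starting from +2: 2, 3, 4, ….
For measure: m+2=o, e+3=h, a+4=e, s+5=x, u+6=a, r+7=y, e+8=m.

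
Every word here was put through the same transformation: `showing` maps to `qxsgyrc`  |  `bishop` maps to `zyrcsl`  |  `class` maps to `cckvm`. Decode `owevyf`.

volume

The output letters match the input read backwards, each shifted +10: showing reversed is gniwohs. Read the word backwards and shift each letter +10.
Decoding owevyf: shift back: o−10=e, w−10=m, e−10=u, v−10=l, y−10=o, f−10=v → emulov; then reverse → volume.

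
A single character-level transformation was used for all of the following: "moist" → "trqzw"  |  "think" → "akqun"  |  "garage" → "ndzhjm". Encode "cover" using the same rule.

Shifts by position in moist: pos 0: m→t (+7), pos 1: o→r (+3), pos 2: i→q (+8), pos 3: s→z (+7), pos 4: t→w (+3) — repeating every 3. A repeating key of period 3 is used — shifts +7, +3, +8 over and over.
For cover: c+7=j, o+3=r, v+8=d, e+7=l, r+3=u.

jrdlu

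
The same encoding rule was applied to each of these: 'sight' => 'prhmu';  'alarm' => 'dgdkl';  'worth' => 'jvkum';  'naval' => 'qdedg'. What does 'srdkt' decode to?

s(18)→p(15) and i(8)→r(17) fit y≡5x+3 (mod 26); the inverse of 5 mod 26 is 21. Each letter's alphabet position (a=0..z=25) is mapped through 5·x+3 mod 26 — an affine cipher.
Undoing it on srdkt: s(18)→21·(18−3)≡3=d; r(17)→21·(17−3)≡8=i; d(3)→21·(3−3)≡0=a; k(10)→21·(10−3)≡17=r; t(19)→21·(19−3)≡24=y (all mod 26).

diary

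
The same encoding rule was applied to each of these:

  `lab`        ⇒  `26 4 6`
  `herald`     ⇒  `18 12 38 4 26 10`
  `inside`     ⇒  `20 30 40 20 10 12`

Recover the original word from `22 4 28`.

jam

l(#12)→26 and a(#1)→4: differences scale by 2, so n = 2·pos + 2. With a=1..z=26, the number is 2·pos + 2.
Decoding 22 4 28: 22→(22−2)÷2=10=j, 4→(4−2)÷2=1=a, 28→(28−2)÷2=13=m.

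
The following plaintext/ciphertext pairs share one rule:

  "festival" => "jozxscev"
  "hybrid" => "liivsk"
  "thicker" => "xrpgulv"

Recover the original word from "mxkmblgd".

indirect

Shifts by position in festival: pos 0: f→j (+4), pos 1: e→o (+10), pos 2: s→z (+7), pos 3: t→x (+4), pos 4: i→s (+10), pos 5: v→c (+7) — repeating every 3. A repeating key of period 3 is used — shifts +4, +10, +7 over and over.
Decoding mxkmblgd: m−4=i, x−10=n, k−7=d, m−4=i, b−10=r, l−7=e, g−4=c, d−10=t.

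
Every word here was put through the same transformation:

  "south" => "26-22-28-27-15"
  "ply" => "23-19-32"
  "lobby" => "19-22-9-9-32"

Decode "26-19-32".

sly

The number is (letter's place in the alphabet, a=1) + 7.
Decoding 26-19-32: 26→(26−7)÷1=19=s, 19→(19−7)÷1=12=l, 32→(32−7)÷1=25=y.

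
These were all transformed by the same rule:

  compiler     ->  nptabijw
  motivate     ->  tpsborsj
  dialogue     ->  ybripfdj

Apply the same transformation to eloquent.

c(2)→n(13) and o(14)→p(15) fit y≡11x+17 (mod 26); the inverse of 11 mod 26 is 19. Each letter's alphabet position (a=0..z=25) is mapped through 11·x+17 mod 26 — an affine cipher.
On eloquent: e(4)→11·4+17≡9=j; l(11)→11·11+17≡8=i; o(14)→11·14+17≡15=p; q(16)→11·16+17≡11=l; u(20)→11·20+17≡3=d; e(4)→11·4+17≡9=j; n(13)→11·13+17≡4=e; t(19)→11·19+17≡18=s (all mod 26).

jipldjes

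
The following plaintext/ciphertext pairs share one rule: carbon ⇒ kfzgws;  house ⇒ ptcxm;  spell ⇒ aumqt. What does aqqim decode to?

Shifts by position in carbon: pos 0: c→k (+8), pos 1: a→f (+5), pos 2: r→z (+8), pos 3: b→g (+5) — repeating every 2. It's a Vigenère-style cipher with numeric key [8,5]: position i shifts by key[i mod 2].
Reversing it on aqqim: a−8=s, q−5=l, q−8=i, i−5=d, m−8=e.

slide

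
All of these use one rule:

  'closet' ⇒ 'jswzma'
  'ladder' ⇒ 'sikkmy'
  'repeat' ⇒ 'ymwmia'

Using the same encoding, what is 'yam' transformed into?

fit

Vowels shift forward by 8 and consonants shift forward by 7.
For yam: y(cons)+7=f, a(vowel)+8=i, m(cons)+7=t.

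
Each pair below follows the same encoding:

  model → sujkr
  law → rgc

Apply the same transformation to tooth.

Compare letters: m→s is +6, o→u is +6, d→j is +6 — a constant shift. Every letter moves 6 places later in the alphabet, wrapping around z→a.
On tooth: t+6=z, o+6=u, o+6=u, t+6=z, h+6=n.

zuuzn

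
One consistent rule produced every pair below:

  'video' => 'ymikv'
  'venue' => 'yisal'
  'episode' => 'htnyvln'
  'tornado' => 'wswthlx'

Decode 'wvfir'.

In video: v→y is +3, i→m is +4, d→i is +5, e→k is +6 — the shift increases by 1 each position. The shift increases by 1 at each position, starting from +3: 3, 4, 5, ….
Reversing it on wvfir: w−3=t, v−4=r, f−5=a, i−6=c, r−7=k.

track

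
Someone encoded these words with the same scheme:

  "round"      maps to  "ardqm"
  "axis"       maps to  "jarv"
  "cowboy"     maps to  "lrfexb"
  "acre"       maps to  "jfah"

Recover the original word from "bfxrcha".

Shifts by position in round: pos 0: r→a (+9), pos 1: o→r (+3), pos 2: u→d (+9), pos 3: n→q (+3) — repeating every 2. The shifts repeat in a cycle of length 2: positions 0,1,… shift by +9, +3, then the pattern repeats.
Reversing it on bfxrcha: b−9=s, f−3=c, x−9=o, r−3=o, c−9=t, h−3=e, a−9=r.

scooter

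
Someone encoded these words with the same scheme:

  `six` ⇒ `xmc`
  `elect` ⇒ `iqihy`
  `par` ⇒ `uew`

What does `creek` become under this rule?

The shift depends on letter class: consonant s→x is +5, but vowel i→m is +4. Two shifts are in play — +4 for a/e/i/o/u, +5 for every other letter.
For creek: c(cons)+5=h, r(cons)+5=w, e(vowel)+4=i, e(vowel)+4=i, k(cons)+5=p.

hwiip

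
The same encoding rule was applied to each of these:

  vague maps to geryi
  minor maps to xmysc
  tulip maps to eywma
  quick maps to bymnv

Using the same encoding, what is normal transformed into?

yscxew

The rule splits by letter class: vowels +4, consonants +11.
Applying it to normal: n(cons)+11=y, o(vowel)+4=s, r(cons)+11=c, m(cons)+11=x, a(vowel)+4=e, l(cons)+11=w.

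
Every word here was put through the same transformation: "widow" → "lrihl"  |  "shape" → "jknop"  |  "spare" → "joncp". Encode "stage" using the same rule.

w(22)→l(11) and i(8)→r(17) fit y≡7x+13 (mod 26); the inverse of 7 mod 26 is 15. Each letter's alphabet position (a=0..z=25) is mapped through 7·x+13 mod 26 — an affine cipher.
Applying it to stage: s(18)→7·18+13≡9=j; t(19)→7·19+13≡16=q; a(0)→7·0+13≡13=n; g(6)→7·6+13≡3=d; e(4)→7·4+13≡15=p (all mod 26).

jqndp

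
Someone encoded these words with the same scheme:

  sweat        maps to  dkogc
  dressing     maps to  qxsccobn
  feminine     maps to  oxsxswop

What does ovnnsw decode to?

The output letters match the input read backwards, each shifted +10: sweat reversed is taews. Two steps: reverse the string, then apply a Caesar shift of +10.
Decoding ovnnsw: shift back: o−10=e, v−10=l, n−10=d, n−10=d, s−10=i, w−10=m → elddim; then reverse → middle.

middle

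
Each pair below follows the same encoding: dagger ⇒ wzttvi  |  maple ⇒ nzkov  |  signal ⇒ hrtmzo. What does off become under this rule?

Each pair mirrors across the alphabet (d↔w, a↔z, g↔t): positions sum to 25. This is the alphabet-reversal cipher (Atbash): a becomes z, b becomes y, etc.
For off: o↔l, f↔u, f↔u.

luu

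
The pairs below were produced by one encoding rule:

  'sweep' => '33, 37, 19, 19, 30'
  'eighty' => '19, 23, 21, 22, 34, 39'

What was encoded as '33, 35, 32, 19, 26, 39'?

s is letter #19 and maps to 33: an offset of 14. Each letter is replaced by its alphabet position (a=1..z=26) + 14.
Reversing it on 33, 35, 32, 19, 26, 39: 33→(33−14)÷1=19=s, 35→(35−14)÷1=21=u, 32→(32−14)÷1=18=r, 19→(19−14)÷1=5=e, 26→(26−14)÷1=12=l, 39→(39−14)÷1=25=y.

surely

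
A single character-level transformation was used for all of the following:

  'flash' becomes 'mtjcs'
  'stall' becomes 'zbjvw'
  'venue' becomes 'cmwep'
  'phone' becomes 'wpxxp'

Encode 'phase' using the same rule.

wpjcp

In flash: f→m is +7, l→t is +8, a→j is +9, s→c is +10 — the shift increases by 1 each position. Each letter shifts forward by (position + 7), i.e. 7, 8, 9, … — the shift grows by one for each successive letter.
Applying it to phase: p+7=w, h+8=p, a+9=j, s+10=c, e+11=p.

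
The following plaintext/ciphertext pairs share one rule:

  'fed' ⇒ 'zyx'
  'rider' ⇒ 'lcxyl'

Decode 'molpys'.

survey

Compare letters: f→z is +20, e→y is +20, d→x is +20 — a constant shift. Every letter moves 20 places later in the alphabet, wrapping around z→a.
Decoding molpys: m−20=s, o−20=u, l−20=r, p−20=v, y−20=e, s−20=y.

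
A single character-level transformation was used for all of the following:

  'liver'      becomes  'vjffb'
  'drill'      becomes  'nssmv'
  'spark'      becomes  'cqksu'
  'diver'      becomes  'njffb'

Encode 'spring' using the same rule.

Shifts by position in liver: pos 0: l→v (+10), pos 1: i→j (+1), pos 2: v→f (+10), pos 3: e→f (+1) — repeating every 2. It's a Vigenère-style cipher with numeric key [10,1]: position i shifts by key[i mod 2].
Applying it to spring: s+10=c, p+1=q, r+10=b, i+1=j, n+10=x, g+1=h.

cqbjxh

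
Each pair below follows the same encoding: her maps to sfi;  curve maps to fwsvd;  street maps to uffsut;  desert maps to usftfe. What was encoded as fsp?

ore

The word is reversed, then every letter is shifted forward by 1.
Undoing it on fsp: shift back: f−1=e, s−1=r, p−1=o → ero; then reverse → ore.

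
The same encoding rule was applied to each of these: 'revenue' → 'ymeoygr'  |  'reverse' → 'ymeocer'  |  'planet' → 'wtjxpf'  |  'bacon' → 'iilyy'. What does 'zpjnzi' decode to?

In revenue: r→y is +7, e→m is +8, v→e is +9, e→o is +10 — the shift increases by 1 each position. The shift increases by 1 at each position, starting from +7: 7, 8, 9, ….
Decoding zpjnzi: z−7=s, p−8=h, j−9=a, n−10=d, z−11=o, i−12=w.

shadow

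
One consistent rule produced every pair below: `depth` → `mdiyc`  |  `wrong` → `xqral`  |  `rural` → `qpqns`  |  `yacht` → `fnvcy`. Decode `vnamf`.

candy

d(3)→m(12) and e(4)→d(3) fit y≡17x+13 (mod 26); the inverse of 17 mod 26 is 23. This is an affine cipher: with a=0,…,z=25, each position x becomes (17x+13) mod 26.
Decoding vnamf: v(21)→23·(21−13)≡2=c; n(13)→23·(13−13)≡0=a; a(0)→23·(0−13)≡13=n; m(12)→23·(12−13)≡3=d; f(5)→23·(5−13)≡24=y (all mod 26).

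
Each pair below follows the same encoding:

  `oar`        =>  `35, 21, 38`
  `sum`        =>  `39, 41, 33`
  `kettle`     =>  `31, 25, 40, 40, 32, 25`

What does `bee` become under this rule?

22, 25, 25

o is letter #15 and maps to 35: an offset of 20. The number is (letter's place in the alphabet, a=1) + 20.
For bee: b=2→22, e=5→25, e=5→25.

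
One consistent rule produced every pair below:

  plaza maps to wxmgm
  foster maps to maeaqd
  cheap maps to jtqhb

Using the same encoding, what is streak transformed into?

Shifts by position in plaza: pos 0: p→w (+7), pos 1: l→x (+12), pos 2: a→m (+12), pos 3: z→g (+7), pos 4: a→m (+12) — repeating every 3. A repeating key of period 3 is used — shifts +7, +12, +12 over and over.
Applying it to streak: s+7=z, t+12=f, r+12=d, e+7=l, a+12=m, k+12=w.

zfdlmw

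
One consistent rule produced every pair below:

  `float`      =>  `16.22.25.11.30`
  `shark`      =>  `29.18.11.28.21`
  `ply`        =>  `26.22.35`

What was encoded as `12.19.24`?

Each letter is replaced by its alphabet position (a=1..z=26) + 10.
Undoing it on 12.19.24: 12→(12−10)÷1=2=b, 19→(19−10)÷1=9=i, 24→(24−10)÷1=14=n.

bin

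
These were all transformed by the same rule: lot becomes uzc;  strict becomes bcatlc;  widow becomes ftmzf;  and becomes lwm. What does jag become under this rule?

The shift depends on letter class: consonant l→u is +9, but vowel o→z is +11. Vowels shift forward by 11 and consonants shift forward by 9.
On jag: j(cons)+9=s, a(vowel)+11=l, g(cons)+9=p.

slp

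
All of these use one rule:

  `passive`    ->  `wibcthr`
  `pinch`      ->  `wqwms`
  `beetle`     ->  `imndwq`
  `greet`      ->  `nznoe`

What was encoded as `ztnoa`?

The shift increases by 1 at each position, starting from +7: 7, 8, 9, ….
Reversing it on ztnoa: z−7=s, t−8=l, n−9=e, o−10=e, a−11=p.

sleep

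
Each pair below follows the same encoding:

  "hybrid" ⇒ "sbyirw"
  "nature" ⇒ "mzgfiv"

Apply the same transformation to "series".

hvirvh

Each pair mirrors across the alphabet (h↔s, y↔b, b↔y): positions sum to 25. This is the alphabet-reversal cipher (Atbash): a becomes z, b becomes y, etc.
For series: s↔h, e↔v, r↔i, i↔r, e↔v, s↔h.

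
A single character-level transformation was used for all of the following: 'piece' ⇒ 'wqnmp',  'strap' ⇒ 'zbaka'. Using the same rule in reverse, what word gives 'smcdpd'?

letter

In piece: p→w is +7, i→q is +8, e→n is +9, c→m is +10 — the shift increases by 1 each position. Each letter shifts forward by (position + 7), i.e. 7, 8, 9, … — the shift grows by one for each successive letter.
Reversing it on smcdpd: s−7=l, m−8=e, c−9=t, d−10=t, p−11=e, d−12=r.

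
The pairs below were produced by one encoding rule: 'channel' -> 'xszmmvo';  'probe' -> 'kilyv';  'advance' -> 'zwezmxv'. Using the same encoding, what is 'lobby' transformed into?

olyyb

Each pair mirrors across the alphabet (c↔x, h↔s, a↔z): positions sum to 25. This is the alphabet-reversal cipher (Atbash): a becomes z, b becomes y, etc.
For lobby: l↔o, o↔l, b↔y, b↔y, y↔b.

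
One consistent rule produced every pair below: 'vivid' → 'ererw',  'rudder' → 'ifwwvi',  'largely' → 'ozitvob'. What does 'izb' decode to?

ray

Each letter is replaced by its mirror in the alphabet: a↔z, b↔y, c↔x, and so on (the Atbash cipher).
Undoing it on izb: i↔r, z↔a, b↔y.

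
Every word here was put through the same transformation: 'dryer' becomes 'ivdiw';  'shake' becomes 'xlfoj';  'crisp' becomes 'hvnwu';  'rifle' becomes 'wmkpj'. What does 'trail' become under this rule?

Shifts by position in dryer: pos 0: d→i (+5), pos 1: r→v (+4), pos 2: y→d (+5), pos 3: e→i (+4) — repeating every 2. A repeating key of period 2 is used — shifts +5, +4 over and over.
Applying it to trail: t+5=y, r+4=v, a+5=f, i+4=m, l+5=q.

yvfmq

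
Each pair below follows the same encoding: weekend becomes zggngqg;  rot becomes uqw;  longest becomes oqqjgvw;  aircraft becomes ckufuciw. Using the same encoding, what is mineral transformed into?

The shift depends on letter class: consonant w→z is +3, but vowel e→g is +2. Vowels shift forward by 2 and consonants shift forward by 3.
Applying it to mineral: m(cons)+3=p, i(vowel)+2=k, n(cons)+3=q, e(vowel)+2=g, r(cons)+3=u, a(vowel)+2=c, l(cons)+3=o.

pkqguco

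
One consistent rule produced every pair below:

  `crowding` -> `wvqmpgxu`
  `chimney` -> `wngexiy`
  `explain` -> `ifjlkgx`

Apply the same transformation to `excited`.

c(2)→w(22) and r(17)→v(21) fit y≡19x+10 (mod 26); the inverse of 19 mod 26 is 11. Treating letters as 0–25, the rule is x ↦ 19x + 10 (mod 26).
On excited: e(4)→19·4+10≡8=i; x(23)→19·23+10≡5=f; c(2)→19·2+10≡22=w; i(8)→19·8+10≡6=g; t(19)→19·19+10≡7=h; e(4)→19·4+10≡8=i; d(3)→19·3+10≡15=p (all mod 26).

ifwghip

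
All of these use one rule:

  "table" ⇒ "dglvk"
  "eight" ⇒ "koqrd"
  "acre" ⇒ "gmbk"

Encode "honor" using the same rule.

ruxub

Two shifts are in play — +6 for a/e/i/o/u, +10 for every other letter.
For honor: h(cons)+10=r, o(vowel)+6=u, n(cons)+10=x, o(vowel)+6=u, r(cons)+10=b.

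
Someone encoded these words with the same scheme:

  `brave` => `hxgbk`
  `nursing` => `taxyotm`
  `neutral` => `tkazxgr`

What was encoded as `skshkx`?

It's a constant shift of +6 (ROT6).
Undoing it on skshkx: s−6=m, k−6=e, s−6=m, h−6=b, k−6=e, x−6=r.

member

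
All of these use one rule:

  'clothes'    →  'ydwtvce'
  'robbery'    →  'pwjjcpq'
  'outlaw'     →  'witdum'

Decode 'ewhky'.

sonic

This is an affine cipher: with a=0,…,z=25, each position x becomes (15x+20) mod 26.
Undoing it on ewhky: e(4)→7·(4−20)≡18=s; w(22)→7·(22−20)≡14=o; h(7)→7·(7−20)≡13=n; k(10)→7·(10−20)≡8=i; y(24)→7·(24−20)≡2=c (all mod 26).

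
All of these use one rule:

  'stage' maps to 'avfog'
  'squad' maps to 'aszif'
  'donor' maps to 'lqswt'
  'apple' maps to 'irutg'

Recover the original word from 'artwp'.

Shifts by position in stage: pos 0: s→a (+8), pos 1: t→v (+2), pos 2: a→f (+5), pos 3: g→o (+8), pos 4: e→g (+2) — repeating every 3. A repeating key of period 3 is used — shifts +8, +2, +5 over and over.
Undoing it on artwp: a−8=s, r−2=p, t−5=o, w−8=o, p−2=n.

spoon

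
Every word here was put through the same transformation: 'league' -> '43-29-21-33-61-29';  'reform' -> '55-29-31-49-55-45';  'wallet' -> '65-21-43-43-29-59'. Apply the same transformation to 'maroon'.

45-21-55-49-49-47

The formula is n = 2×(alphabet index, a=1) + 19.
On maroon: m=13→45, a=1→21, r=18→55, o=15→49, o=15→49, n=14→47.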